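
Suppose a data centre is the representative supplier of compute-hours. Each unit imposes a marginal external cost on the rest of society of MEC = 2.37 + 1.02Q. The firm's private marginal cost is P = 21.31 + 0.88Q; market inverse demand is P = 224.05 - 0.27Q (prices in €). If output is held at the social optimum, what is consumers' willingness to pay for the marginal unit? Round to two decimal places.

P = €199.12

Social marginal cost = private MC + MEC = 23.68 + 1.90Q.
Set SMC = demand: 23.68 + 1.90Q = 224.05 - 0.27Q → Q* = 92.3364.
Consumer price on the demand curve at Q*: 224.05 − 0.27×92.3364 = 199.1192.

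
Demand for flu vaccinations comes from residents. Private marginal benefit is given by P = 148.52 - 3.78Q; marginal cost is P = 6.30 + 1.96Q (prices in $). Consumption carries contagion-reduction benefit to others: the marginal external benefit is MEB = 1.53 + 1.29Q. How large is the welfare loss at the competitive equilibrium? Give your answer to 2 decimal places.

DWL = $126.04

Market equilibrium (private): 6.30 + 1.96Q = 148.52 - 3.78Q → Q_m = 24.7770.
Social marginal benefit = demand + MEB = 150.05 - 2.49Q.
Set SMB = MC: 150.05 - 2.49Q = 6.30 + 1.96Q → Q* = 32.3034.
Between Q* and Q_m the wedge SMB − MC runs linearly from 0 to MEB(Q_m), so the loss is a triangle.
DWL = ½ × 7.5264 × 33.4923 = 126.0382.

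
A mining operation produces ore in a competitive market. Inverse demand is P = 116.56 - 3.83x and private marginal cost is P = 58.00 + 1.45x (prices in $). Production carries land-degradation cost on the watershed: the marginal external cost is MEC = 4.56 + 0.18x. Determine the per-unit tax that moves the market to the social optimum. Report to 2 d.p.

tax = $6.34 per unit

Social marginal cost = private MC + MEC = 62.56 + 1.63x.
Set SMC = demand: 62.56 + 1.63x = 116.56 - 3.83x → x* = 9.8901.
The Pigouvian tax equals MEC at x*: 4.56 + 0.18×9.8901 = 6.3402.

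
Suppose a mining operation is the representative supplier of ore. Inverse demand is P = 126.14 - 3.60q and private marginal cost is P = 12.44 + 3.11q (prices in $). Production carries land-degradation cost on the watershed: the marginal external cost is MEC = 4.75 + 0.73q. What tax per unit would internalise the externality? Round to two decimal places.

Social marginal cost = private MC + MEC = 17.19 + 3.84q.
Set SMC = demand: 17.19 + 3.84q = 126.14 - 3.60q → q* = 14.6438.
The Pigouvian tax equals MEC at q*: 4.75 + 0.73×14.6438 = 15.4400.

tax = $15.44 per unit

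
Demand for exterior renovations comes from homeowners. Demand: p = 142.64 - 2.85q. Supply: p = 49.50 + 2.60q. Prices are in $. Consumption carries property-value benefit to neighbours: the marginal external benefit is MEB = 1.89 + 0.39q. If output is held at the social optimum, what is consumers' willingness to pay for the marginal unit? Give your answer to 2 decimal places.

Social marginal benefit = demand + MEB = 144.53 - 2.46q.
Set SMB = MC: 144.53 - 2.46q = 49.50 + 2.60q → q* = 18.7806.
Consumer price on the demand curve at q*: 142.64 − 2.85×18.7806 = 89.1153.

P = $89.12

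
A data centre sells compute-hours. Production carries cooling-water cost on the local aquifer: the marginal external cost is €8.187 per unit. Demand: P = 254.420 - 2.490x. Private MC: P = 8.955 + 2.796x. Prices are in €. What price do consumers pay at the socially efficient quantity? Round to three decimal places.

Social marginal cost = private MC + MEC = 17.142 + 2.796x.
Set SMC = demand: 17.142 + 2.796x = 254.420 - 2.490x → x* = 44.8880.
Consumer price on the demand curve at x*: 254.420 − 2.490×44.8880 = 142.6489.

P = €142.649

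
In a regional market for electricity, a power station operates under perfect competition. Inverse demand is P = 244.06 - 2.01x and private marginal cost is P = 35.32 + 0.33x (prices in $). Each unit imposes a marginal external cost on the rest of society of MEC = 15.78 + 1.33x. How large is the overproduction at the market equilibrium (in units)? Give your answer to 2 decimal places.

Market equilibrium (private): 35.32 + 0.33x = 244.06 - 2.01x → x_m = 89.2051.
Social marginal cost = private MC + MEC = 51.10 + 1.66x.
Set SMC = demand: 51.10 + 1.66x = 244.06 - 2.01x → x* = 52.5777.
Gap = |89.2051 − 52.5777| = 36.6274.

36.63 units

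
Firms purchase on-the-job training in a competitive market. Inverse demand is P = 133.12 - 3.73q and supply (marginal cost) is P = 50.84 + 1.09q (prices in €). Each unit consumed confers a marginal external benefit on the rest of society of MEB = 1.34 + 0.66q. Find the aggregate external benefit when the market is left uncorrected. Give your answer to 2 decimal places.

Market equilibrium (private): 50.84 + 1.09q = 133.12 - 3.73q → q_m = 17.0705.
Total external benefit = ∫₀^{q_m} (1.34 + 0.66q) dq = 1.34×17.0705 + ½×0.66×17.0705² = 119.0371.

€119.04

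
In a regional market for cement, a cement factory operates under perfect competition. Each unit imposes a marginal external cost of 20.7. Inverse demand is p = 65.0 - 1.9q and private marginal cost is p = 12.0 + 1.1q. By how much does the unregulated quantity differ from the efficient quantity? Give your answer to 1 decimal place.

Market equilibrium (private): 12.0 + 1.1q = 65.0 - 1.9q → q_m = 17.6667.
Social marginal cost = private MC + MEC = 32.7 + 1.1q.
Set SMC = demand: 32.7 + 1.1q = 65.0 - 1.9q → q* = 10.7667.
Gap = |17.6667 − 10.7667| = 6.9000.

6.9 units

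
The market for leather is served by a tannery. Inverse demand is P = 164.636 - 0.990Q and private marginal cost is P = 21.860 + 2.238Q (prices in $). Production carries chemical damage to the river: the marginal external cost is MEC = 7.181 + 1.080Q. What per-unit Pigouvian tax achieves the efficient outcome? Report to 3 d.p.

Social marginal cost = private MC + MEC = 29.041 + 3.318Q.
Set SMC = demand: 29.041 + 3.318Q = 164.636 - 0.990Q → Q* = 31.4752.
The Pigouvian tax equals MEC at Q*: 7.181 + 1.080×31.4752 = 41.1742.

tax = $41.174 per unit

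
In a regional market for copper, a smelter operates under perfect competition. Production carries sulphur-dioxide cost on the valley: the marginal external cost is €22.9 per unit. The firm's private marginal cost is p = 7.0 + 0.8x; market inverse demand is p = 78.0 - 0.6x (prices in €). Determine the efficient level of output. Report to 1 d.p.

x* = 34.4

Social marginal cost = private MC + MEC = 29.9 + 0.8x.
Set SMC = demand: 29.9 + 0.8x = 78.0 - 0.6x → x* = 34.3571.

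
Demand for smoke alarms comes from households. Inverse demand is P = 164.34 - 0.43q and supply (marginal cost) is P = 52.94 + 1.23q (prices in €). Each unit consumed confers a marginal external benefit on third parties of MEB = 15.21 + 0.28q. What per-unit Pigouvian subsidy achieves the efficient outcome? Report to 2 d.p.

subsidy = €40.90 per unit

Social marginal benefit = demand + MEB = 179.55 - 0.15q.
Set SMB = MC: 179.55 - 0.15q = 52.94 + 1.23q → q* = 91.7464.
The Pigouvian subsidy equals MEB at q*: 15.21 + 0.28×91.7464 = 40.8990.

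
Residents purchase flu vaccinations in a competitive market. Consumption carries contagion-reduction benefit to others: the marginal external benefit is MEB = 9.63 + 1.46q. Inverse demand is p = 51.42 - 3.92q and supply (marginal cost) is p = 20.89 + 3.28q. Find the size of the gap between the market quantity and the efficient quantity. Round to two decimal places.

2.76 units

Market equilibrium (private): 20.89 + 3.28q = 51.42 - 3.92q → q_m = 4.2403.
Social marginal benefit = demand + MEB = 61.05 - 2.46q.
Set SMB = MC: 61.05 - 2.46q = 20.89 + 3.28q → q* = 6.9965.
Gap = |4.2403 − 6.9965| = 2.7562.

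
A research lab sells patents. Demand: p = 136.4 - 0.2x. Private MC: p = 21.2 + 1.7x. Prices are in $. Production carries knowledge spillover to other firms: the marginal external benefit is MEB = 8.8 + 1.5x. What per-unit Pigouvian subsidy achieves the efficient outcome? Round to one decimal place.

Social marginal cost = private MC − MEB = 12.4 + 0.2x.
Set SMC = demand: 12.4 + 0.2x = 136.4 - 0.2x → x* = 310.0000.
The Pigouvian subsidy equals MEB at x*: 8.8 + 1.5×310.0000 = 473.8000.

subsidy = $473.8 per unit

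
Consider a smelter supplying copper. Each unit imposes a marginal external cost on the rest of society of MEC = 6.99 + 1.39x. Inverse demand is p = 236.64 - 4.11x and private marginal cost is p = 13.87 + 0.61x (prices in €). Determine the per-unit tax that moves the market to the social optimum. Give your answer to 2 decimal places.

Social marginal cost = private MC + MEC = 20.86 + 2.00x.
Set SMC = demand: 20.86 + 2.00x = 236.64 - 4.11x → x* = 35.3159.
The Pigouvian tax equals MEC at x*: 6.99 + 1.39×35.3159 = 56.0791.

tax = €56.08 per unit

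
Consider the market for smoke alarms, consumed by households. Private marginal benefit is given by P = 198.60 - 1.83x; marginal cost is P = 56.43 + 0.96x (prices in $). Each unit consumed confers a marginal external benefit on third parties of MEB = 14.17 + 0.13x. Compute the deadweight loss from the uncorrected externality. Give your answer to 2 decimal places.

DWL = $81.28

Market equilibrium (private): 56.43 + 0.96x = 198.60 - 1.83x → x_m = 50.9570.
Social marginal benefit = demand + MEB = 212.77 - 1.70x.
Set SMB = MC: 212.77 - 1.70x = 56.43 + 0.96x → x* = 58.7744.
Between x* and x_m the wedge SMB − MC runs linearly from 0 to MEB(x_m), so the loss is a triangle.
DWL = ½ × 7.8174 × 20.7944 = 81.2791.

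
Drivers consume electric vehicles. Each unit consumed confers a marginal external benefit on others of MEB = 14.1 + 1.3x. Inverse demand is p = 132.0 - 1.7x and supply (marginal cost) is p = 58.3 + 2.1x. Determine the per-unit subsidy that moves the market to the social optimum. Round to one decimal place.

Social marginal benefit = demand + MEB = 146.1 - 0.4x.
Set SMB = MC: 146.1 - 0.4x = 58.3 + 2.1x → x* = 35.1200.
The Pigouvian subsidy equals MEB at x*: 14.1 + 1.3×35.1200 = 59.7560.

subsidy = 59.8 per unit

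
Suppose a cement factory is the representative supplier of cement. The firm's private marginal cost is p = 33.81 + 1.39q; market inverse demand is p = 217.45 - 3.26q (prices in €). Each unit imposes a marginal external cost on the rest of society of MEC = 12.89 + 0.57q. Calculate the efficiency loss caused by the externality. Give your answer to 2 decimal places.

Market equilibrium (private): 33.81 + 1.39q = 217.45 - 3.26q → q_m = 39.4925.
Social marginal cost = private MC + MEC = 46.70 + 1.96q.
Set SMC = demand: 46.70 + 1.96q = 217.45 - 3.26q → q* = 32.7107.
Between q* and q_m the wedge SMC − demand runs linearly from 0 to MEC(q_m), so the loss is a triangle.
DWL = ½ × 6.7818 × 35.4007 = 120.0402.

DWL = €120.04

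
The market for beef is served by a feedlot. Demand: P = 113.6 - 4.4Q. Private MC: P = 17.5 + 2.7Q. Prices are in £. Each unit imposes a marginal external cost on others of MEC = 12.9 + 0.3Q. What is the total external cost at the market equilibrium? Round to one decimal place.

£202.1

Market equilibrium (private): 17.5 + 2.7Q = 113.6 - 4.4Q → Q_m = 13.5352.
Total external cost = ∫₀^{Q_m} (12.9 + 0.3Q) dQ = 12.9×13.5352 + ½×0.3×13.5352² = 202.0843.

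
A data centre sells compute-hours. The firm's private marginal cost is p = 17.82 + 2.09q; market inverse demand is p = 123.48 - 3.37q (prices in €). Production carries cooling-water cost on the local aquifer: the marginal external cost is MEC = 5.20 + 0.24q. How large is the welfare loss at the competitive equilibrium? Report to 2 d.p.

Market equilibrium (private): 17.82 + 2.09q = 123.48 - 3.37q → q_m = 19.3516.
Social marginal cost = private MC + MEC = 23.02 + 2.33q.
Set SMC = demand: 23.02 + 2.33q = 123.48 - 3.37q → q* = 17.6246.
Height of the DWL triangle at q_m is SMC(q_m) − demand(q_m) = MEC(q_m) = 9.8444.
DWL = ½ × 1.7270 × 9.8444 = 8.5006.

DWL = €8.50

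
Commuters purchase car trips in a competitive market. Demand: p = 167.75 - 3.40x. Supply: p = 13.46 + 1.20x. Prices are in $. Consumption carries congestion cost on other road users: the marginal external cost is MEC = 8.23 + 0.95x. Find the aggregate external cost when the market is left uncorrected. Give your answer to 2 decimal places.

$810.43

Market equilibrium (private): 13.46 + 1.20x = 167.75 - 3.40x → x_m = 33.5413.
Total external cost = ∫₀^{x_m} (8.23 + 0.95x) dx = 8.23×33.5413 + ½×0.95×33.5413² = 810.4288.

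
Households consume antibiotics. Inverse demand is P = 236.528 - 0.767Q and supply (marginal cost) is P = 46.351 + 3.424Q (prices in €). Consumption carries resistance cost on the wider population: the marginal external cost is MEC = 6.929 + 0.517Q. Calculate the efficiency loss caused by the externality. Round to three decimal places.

DWL = €98.078

Market equilibrium (private): 46.351 + 3.424Q = 236.528 - 0.767Q → Q_m = 45.3775.
Social marginal benefit = demand − MEC = 229.599 - 1.284Q.
Set SMB = MC: 229.599 - 1.284Q = 46.351 + 3.424Q → Q* = 38.9227.
Between Q* and Q_m the wedge MC − SMB runs linearly from 0 to MEC(Q_m), so the loss is a triangle.
DWL = ½ × 6.4548 × 30.3892 = 98.0781.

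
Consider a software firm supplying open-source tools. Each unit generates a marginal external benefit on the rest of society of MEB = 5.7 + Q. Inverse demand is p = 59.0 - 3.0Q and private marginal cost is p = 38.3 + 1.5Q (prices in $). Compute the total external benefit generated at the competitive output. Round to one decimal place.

$36.8

Market equilibrium (private): 38.3 + 1.5Q = 59.0 - 3.0Q → Q_m = 4.6000.
Total external benefit = ∫₀^{Q_m} (5.7 + 1.0Q) dQ = 5.7×4.6000 + ½×1.0×4.6000² = 36.8000.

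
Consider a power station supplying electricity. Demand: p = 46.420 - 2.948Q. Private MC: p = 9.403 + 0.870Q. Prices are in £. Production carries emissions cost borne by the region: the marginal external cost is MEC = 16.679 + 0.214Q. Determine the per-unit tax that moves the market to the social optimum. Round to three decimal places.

Social marginal cost = private MC + MEC = 26.082 + 1.084Q.
Set SMC = demand: 26.082 + 1.084Q = 46.420 - 2.948Q → Q* = 5.0441.
The Pigouvian tax equals MEC at Q*: 16.679 + 0.214×5.0441 = 17.7584.

tax = £17.758 per unit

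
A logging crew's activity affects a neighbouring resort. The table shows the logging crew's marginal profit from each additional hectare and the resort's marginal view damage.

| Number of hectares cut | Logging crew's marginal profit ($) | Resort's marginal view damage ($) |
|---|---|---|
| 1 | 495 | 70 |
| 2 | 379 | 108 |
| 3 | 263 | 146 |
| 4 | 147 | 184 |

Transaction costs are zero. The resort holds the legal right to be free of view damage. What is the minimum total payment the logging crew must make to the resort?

$324

Efficient level: marginal profit ≥ marginal view damage through level 3, so k* = 3.
With the resort holding the right, the logging crew must at least compensate total damage at k*: 70 + 108 + 146 = 324.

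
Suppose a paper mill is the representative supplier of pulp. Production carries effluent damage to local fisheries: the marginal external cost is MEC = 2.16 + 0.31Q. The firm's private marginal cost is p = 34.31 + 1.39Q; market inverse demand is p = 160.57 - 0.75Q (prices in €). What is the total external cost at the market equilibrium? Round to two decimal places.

€667.00

Market equilibrium (private): 34.31 + 1.39Q = 160.57 - 0.75Q → Q_m = 59.0000.
Total external cost = ∫₀^{Q_m} (2.16 + 0.31Q) dQ = 2.16×59.0000 + ½×0.31×59.0000² = 666.9950.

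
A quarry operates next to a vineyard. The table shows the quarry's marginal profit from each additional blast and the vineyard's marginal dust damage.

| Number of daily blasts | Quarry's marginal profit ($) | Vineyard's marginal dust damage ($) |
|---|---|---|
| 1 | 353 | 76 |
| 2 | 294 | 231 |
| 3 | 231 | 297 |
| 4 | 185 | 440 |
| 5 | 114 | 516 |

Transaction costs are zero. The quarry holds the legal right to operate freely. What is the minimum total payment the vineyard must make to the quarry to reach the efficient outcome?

$530

Left alone the quarry would choose level 5 (marginal profit stays positive).
Efficient level: k* = 2 (marginal profit ≥ marginal dust damage through 2).
The vineyard must at least cover the quarry's forgone profit from cutting 5→2: 231 + 185 + 114 = 530.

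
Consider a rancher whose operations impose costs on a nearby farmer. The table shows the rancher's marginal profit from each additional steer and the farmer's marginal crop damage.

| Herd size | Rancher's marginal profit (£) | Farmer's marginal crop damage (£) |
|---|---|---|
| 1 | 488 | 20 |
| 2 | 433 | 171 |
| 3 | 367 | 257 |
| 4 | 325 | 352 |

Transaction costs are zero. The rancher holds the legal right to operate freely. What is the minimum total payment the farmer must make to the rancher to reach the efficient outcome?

£325

Left alone the rancher would choose level 4 (marginal profit stays positive).
Efficient level: k* = 3 (marginal profit ≥ marginal crop damage through 3).
The farmer must at least cover the rancher's forgone profit from cutting 4→3: 325 = 325.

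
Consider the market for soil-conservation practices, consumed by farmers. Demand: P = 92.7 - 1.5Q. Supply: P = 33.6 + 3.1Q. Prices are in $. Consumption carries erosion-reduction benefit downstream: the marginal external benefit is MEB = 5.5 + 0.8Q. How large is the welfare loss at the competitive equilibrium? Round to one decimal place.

Market equilibrium (private): 33.6 + 3.1Q = 92.7 - 1.5Q → Q_m = 12.8478.
Social marginal benefit = demand + MEB = 98.2 - 0.7Q.
Set SMB = MC: 98.2 - 0.7Q = 33.6 + 3.1Q → Q* = 17.0000.
The welfare-loss triangle has base |Q_m − Q*| and height MEB(Q_m) (the vertical gap between SMB and MC is zero at Q* and MEB at Q_m).
DWL = ½ × 4.1522 × 15.7783 = 32.7573.

DWL = $32.8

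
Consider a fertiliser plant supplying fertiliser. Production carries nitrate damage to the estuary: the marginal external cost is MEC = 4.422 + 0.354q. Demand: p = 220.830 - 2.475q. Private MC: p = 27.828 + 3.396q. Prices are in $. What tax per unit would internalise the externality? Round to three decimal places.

Social marginal cost = private MC + MEC = 32.250 + 3.750q.
Set SMC = demand: 32.250 + 3.750q = 220.830 - 2.475q → q* = 30.2940.
The Pigouvian tax equals MEC at q*: 4.422 + 0.354×30.2940 = 15.1461.

tax = $15.146 per unit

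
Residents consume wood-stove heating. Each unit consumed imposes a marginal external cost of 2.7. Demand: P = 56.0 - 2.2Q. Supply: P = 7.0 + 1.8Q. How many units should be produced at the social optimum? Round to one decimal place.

Social marginal benefit = demand − MEC = 53.3 - 2.2Q.
Set SMB = MC: 53.3 - 2.2Q = 7.0 + 1.8Q → Q* = 11.5750.

Q* = 11.6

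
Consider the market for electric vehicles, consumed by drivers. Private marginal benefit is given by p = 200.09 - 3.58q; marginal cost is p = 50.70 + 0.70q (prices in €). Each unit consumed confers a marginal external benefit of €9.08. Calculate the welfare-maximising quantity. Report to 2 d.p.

Social marginal benefit = demand + MEB = 209.17 - 3.58q.
Set SMB = MC: 209.17 - 3.58q = 50.70 + 0.70q → q* = 37.0257.

q* = 37.03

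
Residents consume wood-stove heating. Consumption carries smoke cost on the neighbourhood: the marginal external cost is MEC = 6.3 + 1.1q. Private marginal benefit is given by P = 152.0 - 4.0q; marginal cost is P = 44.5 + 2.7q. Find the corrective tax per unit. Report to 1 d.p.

tax = 20.6 per unit

Social marginal benefit = demand − MEC = 145.7 - 5.1q.
Set SMB = MC: 145.7 - 5.1q = 44.5 + 2.7q → q* = 12.9744.
The Pigouvian tax equals MEC at q*: 6.3 + 1.1×12.9744 = 20.5718.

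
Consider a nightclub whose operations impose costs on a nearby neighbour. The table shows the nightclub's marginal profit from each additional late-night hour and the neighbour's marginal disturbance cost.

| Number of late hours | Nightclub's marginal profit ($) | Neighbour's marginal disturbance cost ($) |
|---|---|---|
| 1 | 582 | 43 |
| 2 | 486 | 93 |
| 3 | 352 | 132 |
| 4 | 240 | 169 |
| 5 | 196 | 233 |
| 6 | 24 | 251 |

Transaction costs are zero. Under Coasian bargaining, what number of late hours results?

Bargaining reaches the level where marginal profit last exceeds marginal disturbance cost.
That holds through level 4 (240 ≥ 169) but not at 5 (196 < 233).

4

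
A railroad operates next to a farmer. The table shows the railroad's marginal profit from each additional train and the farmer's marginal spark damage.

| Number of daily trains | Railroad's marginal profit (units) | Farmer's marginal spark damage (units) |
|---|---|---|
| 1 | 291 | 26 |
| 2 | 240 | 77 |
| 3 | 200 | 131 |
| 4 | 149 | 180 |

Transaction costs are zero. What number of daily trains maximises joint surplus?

3

Bargaining reaches the level where marginal profit last exceeds marginal spark damage.
That holds through level 3 (200 ≥ 131) but not at 4 (149 < 180).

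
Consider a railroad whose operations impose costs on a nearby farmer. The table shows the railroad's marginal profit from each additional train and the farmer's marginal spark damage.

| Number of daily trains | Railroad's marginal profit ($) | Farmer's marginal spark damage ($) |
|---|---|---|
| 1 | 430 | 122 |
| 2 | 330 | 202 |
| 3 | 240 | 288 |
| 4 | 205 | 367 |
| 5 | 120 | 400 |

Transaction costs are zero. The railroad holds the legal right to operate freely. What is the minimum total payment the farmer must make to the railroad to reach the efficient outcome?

Left alone the railroad would choose level 5 (marginal profit stays positive).
Efficient level: k* = 2 (marginal profit ≥ marginal spark damage through 2).
The farmer must at least cover the railroad's forgone profit from cutting 5→2: 240 + 205 + 120 = 565.

$565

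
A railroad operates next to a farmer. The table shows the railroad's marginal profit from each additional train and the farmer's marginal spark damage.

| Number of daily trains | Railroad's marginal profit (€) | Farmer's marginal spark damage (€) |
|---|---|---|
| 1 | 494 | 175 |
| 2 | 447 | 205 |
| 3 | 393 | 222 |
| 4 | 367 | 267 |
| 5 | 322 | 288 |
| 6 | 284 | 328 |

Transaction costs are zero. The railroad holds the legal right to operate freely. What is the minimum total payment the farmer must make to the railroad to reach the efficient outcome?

Left alone the railroad would choose level 6 (marginal profit stays positive).
Efficient level: k* = 5 (marginal profit ≥ marginal spark damage through 5).
The farmer must at least cover the railroad's forgone profit from cutting 6→5: 284 = 284.

€284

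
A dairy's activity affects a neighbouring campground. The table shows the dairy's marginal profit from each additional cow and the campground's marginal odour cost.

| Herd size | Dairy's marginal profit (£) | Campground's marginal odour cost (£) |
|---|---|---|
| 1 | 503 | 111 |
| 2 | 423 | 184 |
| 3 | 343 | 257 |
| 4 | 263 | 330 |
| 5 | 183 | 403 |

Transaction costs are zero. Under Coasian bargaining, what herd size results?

Bargaining reaches the level where marginal profit last exceeds marginal odour cost.
That holds through level 3 (343 ≥ 257) but not at 4 (263 < 330).

3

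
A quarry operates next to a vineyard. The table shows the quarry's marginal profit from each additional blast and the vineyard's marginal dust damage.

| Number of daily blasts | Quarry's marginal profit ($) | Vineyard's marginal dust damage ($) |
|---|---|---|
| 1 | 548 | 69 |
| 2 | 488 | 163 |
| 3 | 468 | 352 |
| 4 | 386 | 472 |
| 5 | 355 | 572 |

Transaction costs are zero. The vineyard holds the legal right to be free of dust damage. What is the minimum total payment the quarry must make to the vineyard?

Efficient level: marginal profit ≥ marginal dust damage through level 3, so k* = 3.
With the vineyard holding the right, the quarry must at least compensate total damage at k*: 69 + 163 + 352 = 584.

$584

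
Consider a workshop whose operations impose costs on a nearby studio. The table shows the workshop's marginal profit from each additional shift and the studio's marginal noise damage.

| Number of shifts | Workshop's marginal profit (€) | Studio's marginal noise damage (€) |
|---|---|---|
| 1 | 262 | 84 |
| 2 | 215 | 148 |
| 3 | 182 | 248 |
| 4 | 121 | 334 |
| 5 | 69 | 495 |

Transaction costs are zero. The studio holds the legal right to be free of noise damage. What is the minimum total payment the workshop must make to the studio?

Efficient level: marginal profit ≥ marginal noise damage through level 2, so k* = 2.
With the studio holding the right, the workshop must at least compensate total damage at k*: 84 + 148 = 232.

€232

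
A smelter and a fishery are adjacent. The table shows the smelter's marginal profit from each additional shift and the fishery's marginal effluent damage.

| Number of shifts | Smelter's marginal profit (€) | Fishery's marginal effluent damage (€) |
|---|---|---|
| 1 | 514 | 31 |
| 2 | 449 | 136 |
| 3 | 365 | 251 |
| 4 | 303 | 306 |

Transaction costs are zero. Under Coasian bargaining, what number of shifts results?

3

Bargaining reaches the level where marginal profit last exceeds marginal effluent damage.
That holds through level 3 (365 ≥ 251) but not at 4 (303 < 306).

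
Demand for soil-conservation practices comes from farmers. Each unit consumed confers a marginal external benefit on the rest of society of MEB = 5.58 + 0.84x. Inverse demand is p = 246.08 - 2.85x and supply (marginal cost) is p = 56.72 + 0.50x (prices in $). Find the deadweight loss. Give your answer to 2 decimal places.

DWL = $560.86

Market equilibrium (private): 56.72 + 0.50x = 246.08 - 2.85x → x_m = 56.5254.
Social marginal benefit = demand + MEB = 251.66 - 2.01x.
Set SMB = MC: 251.66 - 2.01x = 56.72 + 0.50x → x* = 77.6653.
Height of the DWL triangle at x_m is SMB(x_m) − MC(x_m) = MEB(x_m) = 53.0613.
DWL = ½ × 21.1399 × 53.0613 = 560.8553.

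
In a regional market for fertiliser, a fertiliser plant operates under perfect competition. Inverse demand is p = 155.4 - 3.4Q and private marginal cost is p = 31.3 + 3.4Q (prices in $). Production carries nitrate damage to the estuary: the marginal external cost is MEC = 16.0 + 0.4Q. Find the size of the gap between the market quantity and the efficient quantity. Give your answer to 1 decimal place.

Market equilibrium (private): 31.3 + 3.4Q = 155.4 - 3.4Q → Q_m = 18.2500.
Social marginal cost = private MC + MEC = 47.3 + 3.8Q.
Set SMC = demand: 47.3 + 3.8Q = 155.4 - 3.4Q → Q* = 15.0139.
Gap = |18.2500 − 15.0139| = 3.2361.

3.2 units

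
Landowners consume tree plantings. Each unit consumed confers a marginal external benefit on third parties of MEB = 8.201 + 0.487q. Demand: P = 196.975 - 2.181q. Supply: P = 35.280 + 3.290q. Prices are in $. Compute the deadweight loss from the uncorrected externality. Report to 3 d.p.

Market equilibrium (private): 35.280 + 3.290q = 196.975 - 2.181q → q_m = 29.5549.
Social marginal benefit = demand + MEB = 205.176 - 1.694q.
Set SMB = MC: 205.176 - 1.694q = 35.280 + 3.290q → q* = 34.0883.
Height of the DWL triangle at q_m is SMB(q_m) − MC(q_m) = MEB(q_m) = 22.5942.
DWL = ½ × 4.5334 × 22.5942 = 51.2143.

DWL = $51.214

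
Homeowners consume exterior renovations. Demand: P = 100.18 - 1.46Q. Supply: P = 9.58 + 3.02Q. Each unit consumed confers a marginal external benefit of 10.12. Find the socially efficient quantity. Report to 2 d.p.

Social marginal benefit = demand + MEB = 110.30 - 1.46Q.
Set SMB = MC: 110.30 - 1.46Q = 9.58 + 3.02Q → Q* = 22.4821.

Q* = 22.48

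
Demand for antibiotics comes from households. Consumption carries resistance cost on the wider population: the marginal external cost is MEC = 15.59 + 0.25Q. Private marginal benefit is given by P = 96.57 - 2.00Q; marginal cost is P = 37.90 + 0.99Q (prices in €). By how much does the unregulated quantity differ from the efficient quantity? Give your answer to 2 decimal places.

Market equilibrium (private): 37.90 + 0.99Q = 96.57 - 2.00Q → Q_m = 19.6221.
Social marginal benefit = demand − MEC = 80.98 - 2.25Q.
Set SMB = MC: 80.98 - 2.25Q = 37.90 + 0.99Q → Q* = 13.2963.
Gap = |19.6221 − 13.2963| = 6.3258.

6.33 units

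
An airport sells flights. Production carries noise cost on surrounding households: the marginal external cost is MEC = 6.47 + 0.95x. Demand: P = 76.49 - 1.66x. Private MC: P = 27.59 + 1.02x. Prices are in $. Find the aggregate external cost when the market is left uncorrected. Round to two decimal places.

Market equilibrium (private): 27.59 + 1.02x = 76.49 - 1.66x → x_m = 18.2463.
Total external cost = ∫₀^{x_m} (6.47 + 0.95x) dx = 6.47×18.2463 + ½×0.95×18.2463² = 276.1941.

$276.19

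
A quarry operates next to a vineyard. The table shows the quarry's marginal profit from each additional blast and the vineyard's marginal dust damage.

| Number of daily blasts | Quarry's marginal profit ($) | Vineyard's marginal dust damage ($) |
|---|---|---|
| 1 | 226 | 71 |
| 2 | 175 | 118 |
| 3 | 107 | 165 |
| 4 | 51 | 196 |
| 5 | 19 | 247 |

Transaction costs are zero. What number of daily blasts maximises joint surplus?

2

Bargaining reaches the level where marginal profit last exceeds marginal dust damage.
That holds through level 2 (175 ≥ 118) but not at 3 (107 < 165).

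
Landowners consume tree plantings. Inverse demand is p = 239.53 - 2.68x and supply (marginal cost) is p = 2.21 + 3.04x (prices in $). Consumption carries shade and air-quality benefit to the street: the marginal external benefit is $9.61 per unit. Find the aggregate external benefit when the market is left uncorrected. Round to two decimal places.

Market equilibrium (private): 2.21 + 3.04x = 239.53 - 2.68x → x_m = 41.4895.
Total external benefit = MEB × x_m = 9.61 × 41.4895 = 398.7141.

$398.71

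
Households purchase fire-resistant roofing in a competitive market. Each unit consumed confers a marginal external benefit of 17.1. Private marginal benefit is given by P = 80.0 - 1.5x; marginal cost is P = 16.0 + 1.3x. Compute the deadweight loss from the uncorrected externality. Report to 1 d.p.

DWL = 52.2

Market equilibrium (private): 16.0 + 1.3x = 80.0 - 1.5x → x_m = 22.8571.
Social marginal benefit = demand + MEB = 97.1 - 1.5x.
Set SMB = MC: 97.1 - 1.5x = 16.0 + 1.3x → x* = 28.9643.
The welfare-loss triangle has base |x_m − x*| and height MEB(x_m) (the vertical gap between SMB and MC is zero at x* and MEB at x_m).
DWL = ½ × 6.1072 × 17.1000 = 52.2166.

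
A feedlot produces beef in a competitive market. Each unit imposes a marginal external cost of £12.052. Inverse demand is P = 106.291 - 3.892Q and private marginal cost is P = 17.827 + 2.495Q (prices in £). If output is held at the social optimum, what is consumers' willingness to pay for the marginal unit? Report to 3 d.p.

P = £59.728

Social marginal cost = private MC + MEC = 29.879 + 2.495Q.
Set SMC = demand: 29.879 + 2.495Q = 106.291 - 3.892Q → Q* = 11.9637.
Consumer price on the demand curve at Q*: 106.291 − 3.892×11.9637 = 59.7283.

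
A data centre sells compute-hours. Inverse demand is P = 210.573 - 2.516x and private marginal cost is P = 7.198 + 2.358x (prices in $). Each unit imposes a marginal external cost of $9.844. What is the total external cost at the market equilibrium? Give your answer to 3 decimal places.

$410.756

Market equilibrium (private): 7.198 + 2.358x = 210.573 - 2.516x → x_m = 41.7265.
Total external cost = MEC × x_m = 9.844 × 41.7265 = 410.7557.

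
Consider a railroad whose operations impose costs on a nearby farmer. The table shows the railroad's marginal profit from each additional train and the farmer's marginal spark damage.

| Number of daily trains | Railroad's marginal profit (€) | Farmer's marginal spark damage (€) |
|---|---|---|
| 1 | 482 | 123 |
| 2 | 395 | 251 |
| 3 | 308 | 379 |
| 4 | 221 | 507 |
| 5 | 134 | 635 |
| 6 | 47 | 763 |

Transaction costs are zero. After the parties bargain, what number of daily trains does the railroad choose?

Bargaining reaches the level where marginal profit last exceeds marginal spark damage.
That holds through level 2 (395 ≥ 251) but not at 3 (308 < 379).

2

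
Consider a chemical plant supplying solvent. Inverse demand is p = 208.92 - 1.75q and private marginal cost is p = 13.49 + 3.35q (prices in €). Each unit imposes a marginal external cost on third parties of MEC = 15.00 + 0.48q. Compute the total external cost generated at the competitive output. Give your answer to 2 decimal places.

Market equilibrium (private): 13.49 + 3.35q = 208.92 - 1.75q → q_m = 38.3196.
Total external cost = ∫₀^{q_m} (15.00 + 0.48q) dq = 15.00×38.3196 + ½×0.48×38.3196² = 927.2080.

€927.21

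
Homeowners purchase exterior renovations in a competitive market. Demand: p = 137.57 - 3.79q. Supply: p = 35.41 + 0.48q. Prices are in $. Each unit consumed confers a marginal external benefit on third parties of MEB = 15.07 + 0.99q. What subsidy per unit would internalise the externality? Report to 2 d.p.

Social marginal benefit = demand + MEB = 152.64 - 2.80q.
Set SMB = MC: 152.64 - 2.80q = 35.41 + 0.48q → q* = 35.7409.
The Pigouvian subsidy equals MEB at q*: 15.07 + 0.99×35.7409 = 50.4535.

subsidy = $50.45 per unit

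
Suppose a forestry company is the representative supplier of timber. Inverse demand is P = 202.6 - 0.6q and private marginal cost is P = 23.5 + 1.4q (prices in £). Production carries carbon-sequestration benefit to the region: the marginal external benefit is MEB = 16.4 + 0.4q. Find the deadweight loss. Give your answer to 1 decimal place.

Market equilibrium (private): 23.5 + 1.4q = 202.6 - 0.6q → q_m = 89.5500.
Social marginal cost = private MC − MEB = 7.1 + q.
Set SMC = demand: 7.1 + q = 202.6 - 0.6q → q* = 122.1875.
Height of the DWL triangle at q_m is demand(q_m) − SMC(q_m) = MEB(q_m) = 52.2200.
DWL = ½ × 32.6375 × 52.2200 = 852.1651.

DWL = £852.2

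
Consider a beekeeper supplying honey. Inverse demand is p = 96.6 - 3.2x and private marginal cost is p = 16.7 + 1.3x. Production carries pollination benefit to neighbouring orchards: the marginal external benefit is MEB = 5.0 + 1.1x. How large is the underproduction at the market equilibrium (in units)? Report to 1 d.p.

Market equilibrium (private): 16.7 + 1.3x = 96.6 - 3.2x → x_m = 17.7556.
Social marginal cost = private MC − MEB = 11.7 + 0.2x.
Set SMC = demand: 11.7 + 0.2x = 96.6 - 3.2x → x* = 24.9706.
Gap = |17.7556 − 24.9706| = 7.2150.

7.2 units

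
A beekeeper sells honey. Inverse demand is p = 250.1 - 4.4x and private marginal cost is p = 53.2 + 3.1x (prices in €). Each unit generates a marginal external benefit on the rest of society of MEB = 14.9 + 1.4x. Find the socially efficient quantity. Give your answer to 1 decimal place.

x* = 34.7

Social marginal cost = private MC − MEB = 38.3 + 1.7x.
Set SMC = demand: 38.3 + 1.7x = 250.1 - 4.4x → x* = 34.7213.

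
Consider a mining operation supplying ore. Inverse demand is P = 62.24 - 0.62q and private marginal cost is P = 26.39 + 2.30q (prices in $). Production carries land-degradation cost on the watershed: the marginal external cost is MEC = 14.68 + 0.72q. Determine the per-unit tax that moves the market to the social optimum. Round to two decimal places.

tax = $18.87 per unit

Social marginal cost = private MC + MEC = 41.07 + 3.02q.
Set SMC = demand: 41.07 + 3.02q = 62.24 - 0.62q → q* = 5.8159.
The Pigouvian tax equals MEC at q*: 14.68 + 0.72×5.8159 = 18.8674.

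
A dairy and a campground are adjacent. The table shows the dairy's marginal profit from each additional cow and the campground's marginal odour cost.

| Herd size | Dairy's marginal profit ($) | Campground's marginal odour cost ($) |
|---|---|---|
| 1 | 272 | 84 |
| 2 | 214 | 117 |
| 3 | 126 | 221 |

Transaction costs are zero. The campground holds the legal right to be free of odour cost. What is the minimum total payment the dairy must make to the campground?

$201

Efficient level: marginal profit ≥ marginal odour cost through level 2, so k* = 2.
With the campground holding the right, the dairy must at least compensate total damage at k*: 84 + 117 = 201.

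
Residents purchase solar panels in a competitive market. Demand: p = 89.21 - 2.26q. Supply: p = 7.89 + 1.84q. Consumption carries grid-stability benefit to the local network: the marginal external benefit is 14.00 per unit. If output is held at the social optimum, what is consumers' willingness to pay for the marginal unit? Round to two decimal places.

Social marginal benefit = demand + MEB = 103.21 - 2.26q.
Set SMB = MC: 103.21 - 2.26q = 7.89 + 1.84q → q* = 23.2488.
Consumer price on the demand curve at q*: 89.21 − 2.26×23.2488 = 36.6677.

P = 36.67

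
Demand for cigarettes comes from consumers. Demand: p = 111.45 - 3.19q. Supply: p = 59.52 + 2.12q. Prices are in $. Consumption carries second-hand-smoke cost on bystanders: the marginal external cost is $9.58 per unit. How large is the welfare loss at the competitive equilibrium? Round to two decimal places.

DWL = $8.64

Market equilibrium (private): 59.52 + 2.12q = 111.45 - 3.19q → q_m = 9.7797.
Social marginal benefit = demand − MEC = 101.87 - 3.19q.
Set SMB = MC: 101.87 - 3.19q = 59.52 + 2.12q → q* = 7.9755.
Between q* and q_m the wedge MC − SMB runs linearly from 0 to MEC(q_m), so the loss is a triangle.
DWL = ½ × 1.8042 × 9.5800 = 8.6421.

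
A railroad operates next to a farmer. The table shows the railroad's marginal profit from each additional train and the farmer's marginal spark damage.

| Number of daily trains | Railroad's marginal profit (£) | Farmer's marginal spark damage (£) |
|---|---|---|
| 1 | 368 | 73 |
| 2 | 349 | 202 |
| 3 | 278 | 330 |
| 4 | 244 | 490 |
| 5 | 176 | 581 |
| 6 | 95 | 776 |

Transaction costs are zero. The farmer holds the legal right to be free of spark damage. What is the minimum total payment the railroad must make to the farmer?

£275

Efficient level: marginal profit ≥ marginal spark damage through level 2, so k* = 2.
With the farmer holding the right, the railroad must at least compensate total damage at k*: 73 + 202 = 275.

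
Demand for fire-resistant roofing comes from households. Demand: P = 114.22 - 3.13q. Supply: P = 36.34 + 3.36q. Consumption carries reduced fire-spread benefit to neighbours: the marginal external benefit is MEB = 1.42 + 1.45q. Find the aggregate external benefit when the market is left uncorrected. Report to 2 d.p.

121.44

Market equilibrium (private): 36.34 + 3.36q = 114.22 - 3.13q → q_m = 12.0000.
Total external benefit = ∫₀^{q_m} (1.42 + 1.45q) dq = 1.42×12.0000 + ½×1.45×12.0000² = 121.4400.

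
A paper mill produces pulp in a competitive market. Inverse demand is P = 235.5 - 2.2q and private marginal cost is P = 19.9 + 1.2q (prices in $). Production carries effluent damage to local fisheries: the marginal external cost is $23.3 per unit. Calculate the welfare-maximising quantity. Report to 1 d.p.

q* = 56.6

Social marginal cost = private MC + MEC = 43.2 + 1.2q.
Set SMC = demand: 43.2 + 1.2q = 235.5 - 2.2q → q* = 56.5588.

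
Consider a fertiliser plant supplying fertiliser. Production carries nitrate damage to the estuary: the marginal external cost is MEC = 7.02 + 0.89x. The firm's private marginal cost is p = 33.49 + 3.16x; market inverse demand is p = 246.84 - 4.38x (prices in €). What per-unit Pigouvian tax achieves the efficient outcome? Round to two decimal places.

Social marginal cost = private MC + MEC = 40.51 + 4.05x.
Set SMC = demand: 40.51 + 4.05x = 246.84 - 4.38x → x* = 24.4757.
The Pigouvian tax equals MEC at x*: 7.02 + 0.89×24.4757 = 28.8034.

tax = €28.80 per unit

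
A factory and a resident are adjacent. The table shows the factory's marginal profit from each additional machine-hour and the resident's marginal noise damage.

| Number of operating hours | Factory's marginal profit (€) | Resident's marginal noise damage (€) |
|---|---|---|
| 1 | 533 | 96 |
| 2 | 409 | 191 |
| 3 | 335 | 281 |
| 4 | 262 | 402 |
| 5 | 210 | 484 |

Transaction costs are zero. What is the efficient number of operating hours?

3

Bargaining reaches the level where marginal profit last exceeds marginal noise damage.
That holds through level 3 (335 ≥ 281) but not at 4 (262 < 402).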